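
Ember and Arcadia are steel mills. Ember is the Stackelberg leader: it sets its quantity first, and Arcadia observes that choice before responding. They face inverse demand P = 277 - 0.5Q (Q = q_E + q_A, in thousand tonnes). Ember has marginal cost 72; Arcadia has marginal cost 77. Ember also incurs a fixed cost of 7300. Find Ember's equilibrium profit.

The follower Arcadia best-responds to any q_E: π_A = (277 - 0.5Q)q_A - 77q_A.
∂π_A/∂q_A = 200 - (1/2)q_E - q_A = 0 gives the reaction function q_A = (200 - (1/2)q_E).
Ember substitutes q_A(q_E) into its own profit: π_E = q_E(277 - (1/2)q_E - (200 - (1/2)q_E)/2) - 72q_E = (177 - (1/4)q_E)q_E - 72q_E.
The leader's first-order condition 105 - (1/2)q_E = 0 yields q_E = 210.
Then q_A = (200 - (1/2)·210) = 95.
Price P = 277 - (1/2)·305 = 249/2.
Ember's profit: (249/2 - 72)·210 - 7300 = 3725.

3725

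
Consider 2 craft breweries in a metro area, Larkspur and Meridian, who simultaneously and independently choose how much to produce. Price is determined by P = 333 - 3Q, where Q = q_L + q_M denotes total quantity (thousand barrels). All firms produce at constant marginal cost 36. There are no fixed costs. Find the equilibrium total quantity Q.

Each firm earns π_i = (333 - 3Q)q_i - 36q_i.
Setting ∂π_i/∂q_i = 0 with rivals' quantities fixed: 297 - 6q_i - 3q_j = 0.
By symmetry each firm produces the same amount; substituting q_j = q_i yields q_i = 297/9 = 33.
Total output Q = 33 + 33 = 66.

66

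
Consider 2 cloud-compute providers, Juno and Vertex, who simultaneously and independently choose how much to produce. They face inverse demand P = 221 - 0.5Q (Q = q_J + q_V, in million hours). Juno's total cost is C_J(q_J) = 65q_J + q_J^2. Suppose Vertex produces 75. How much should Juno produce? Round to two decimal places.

With the rival's output fixed at 75, Juno's profit is π_J = (221 - (1/2)·75 - (1/2)q_J)q_J - (65q_J + q_J²) = (367/2 - (1/2)q_J)q_J - (65q_J + q_J²).
∂π_J/∂q_J = 237/2 - 3q_J = 0, so q_J = 79/2.

39.50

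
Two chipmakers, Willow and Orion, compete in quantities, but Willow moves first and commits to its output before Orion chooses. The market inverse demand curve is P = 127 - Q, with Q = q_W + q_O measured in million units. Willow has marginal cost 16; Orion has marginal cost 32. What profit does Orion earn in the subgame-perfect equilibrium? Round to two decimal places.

Solve by backward induction. Given q_W, the follower Orion maximises π_O = (127 - q_W - q_O)q_O - 32q_O.
Follower FOC: 95 - q_W - 2q_O = 0, so q_O(q_W) = (95 - q_W)/2.
The leader anticipates this reaction. Substituting into P = 127 - Q gives P = 159/2 - (1/2)q_W, so π_W = (159/2 - (1/2)q_W)q_W - 16q_W.
The leader's first-order condition 127/2 - q_W = 0 yields q_W = 127/2.
Then q_O = (95 - 127/2)/2 = 63/4.
Price P = 127 - 317/4 = 191/4.
Orion's profit: (191/4 - 32)·(63/4) = 248.0625.

248.06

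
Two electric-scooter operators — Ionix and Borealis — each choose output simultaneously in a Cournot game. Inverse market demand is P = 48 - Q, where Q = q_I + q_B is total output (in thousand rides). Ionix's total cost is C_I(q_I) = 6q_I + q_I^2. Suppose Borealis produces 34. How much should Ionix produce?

With the rival's output fixed at 34, Ionix's profit is π_I = (48 - 34 - q_I)q_I - (6q_I + q_I²) = (14 - q_I)q_I - (6q_I + q_I²).
∂π_I/∂q_I = 8 - 4q_I = 0, so q_I = 2.

2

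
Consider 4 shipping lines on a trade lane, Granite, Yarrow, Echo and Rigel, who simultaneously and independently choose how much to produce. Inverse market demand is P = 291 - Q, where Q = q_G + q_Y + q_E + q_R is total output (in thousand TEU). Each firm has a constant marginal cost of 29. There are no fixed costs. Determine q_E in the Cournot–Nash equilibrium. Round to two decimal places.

A representative firm's profit is π_i = q_i(291 - Q) - 29q_i.
First-order condition (treating rivals' output as given): 262 - 2q_i - Σ_{j≠i} q_j = 0.
With identical firms every q_j equals q_i, so Σ_{j≠i} q_j = 3q_i and 262 = 5q_i, giving q_i = 262/5.

52.40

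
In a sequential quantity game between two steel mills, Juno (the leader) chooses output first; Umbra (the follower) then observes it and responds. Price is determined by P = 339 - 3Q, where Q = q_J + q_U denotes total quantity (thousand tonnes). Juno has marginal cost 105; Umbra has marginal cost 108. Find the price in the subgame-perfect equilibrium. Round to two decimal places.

The follower Umbra best-responds to any q_J: π_U = (339 - 3Q)q_U - 108q_U.
Follower FOC: 231 - 3q_J - 6q_U = 0, so q_U(q_J) = (231 - 3q_J)/6.
Juno substitutes q_U(q_J) into its own profit: π_J = q_J(339 - 3q_J - (231 - 3q_J)/2) - 105q_J = (447/2 - (3/2)q_J)q_J - 105q_J.
Leader FOC: 237/2 - 3q_J = 0, so q_J = 79/2.
Then q_U = (231 - 3·(79/2))/6 = 75/4.
Total output Q = 233/4, so price P = 339 - 3·(233/4) = 657/4.

164.25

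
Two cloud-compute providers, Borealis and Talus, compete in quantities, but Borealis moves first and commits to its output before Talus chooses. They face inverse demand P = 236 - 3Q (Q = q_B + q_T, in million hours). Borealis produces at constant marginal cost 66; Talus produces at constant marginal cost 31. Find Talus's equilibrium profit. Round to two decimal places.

The follower Talus best-responds to any q_B: π_T = (236 - 3Q)q_T - 31q_T.
∂π_T/∂q_T = 205 - 3q_B - 6q_T = 0 gives the reaction function q_T = (205 - 3q_B)/6.
The leader anticipates this reaction. Substituting into P = 236 - 3Q gives P = 267/2 - (3/2)q_B, so π_B = (267/2 - (3/2)q_B)q_B - 66q_B.
Maximising: ∂π_B/∂q_B = 135/2 - 3q_B = 0, giving q_B = 45/2.
Then q_T = (205 - 3·(45/2))/6 = 275/12.
Price P = 236 - 3·(545/12) = 399/4.
Talus's profit: (399/4 - 31)·(275/12) = 1575.5208.

1575.52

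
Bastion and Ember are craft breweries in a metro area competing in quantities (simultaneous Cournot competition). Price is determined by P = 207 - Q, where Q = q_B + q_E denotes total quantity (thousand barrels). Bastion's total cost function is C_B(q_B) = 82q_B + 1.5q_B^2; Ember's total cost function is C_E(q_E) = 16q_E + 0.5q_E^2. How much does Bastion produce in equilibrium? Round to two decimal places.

13.14

Bastion's profit: π_B = (207 - Q)q_B - (82q_B + (3/2)q_B²). Setting ∂π_B/∂q_B = 0: 125 - 5q_B - (q_E) = 0.
Ember's first-order condition: 191 - 3q_E - (q_B) = 0.
So q_B = (125 - q_E)/5 and q_E = (191 - q_B)/3.
Solving the pair: q_B = 92/7, q_E = 415/7.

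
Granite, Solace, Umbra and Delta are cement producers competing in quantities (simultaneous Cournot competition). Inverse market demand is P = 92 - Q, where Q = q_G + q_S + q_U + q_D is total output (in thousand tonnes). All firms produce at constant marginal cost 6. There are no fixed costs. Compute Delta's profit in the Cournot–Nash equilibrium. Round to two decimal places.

Each firm earns π_i = (92 - Q)q_i - 6q_i.
First-order condition (treating rivals' output as given): 86 - 2q_i - Σ_{j≠i} q_j = 0.
By symmetry each firm produces the same amount; substituting Σ_{j≠i} q_j = 3q_i yields q_i = 86/5.
Price P = 92 - 344/5 = 116/5.
Delta's profit: (116/5 - 6)·(86/5) = 295.8400.

295.84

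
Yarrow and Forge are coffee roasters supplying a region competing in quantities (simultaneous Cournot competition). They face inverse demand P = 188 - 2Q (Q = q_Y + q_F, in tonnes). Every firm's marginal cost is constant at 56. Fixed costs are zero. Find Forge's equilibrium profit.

Each firm earns π_i = (188 - 2Q)q_i - 56q_i.
Setting ∂π_i/∂q_i = 0 with rivals' quantities fixed: 132 - 4q_i - 2q_j = 0.
By symmetry each firm produces the same amount; substituting q_j = q_i yields q_i = 132/6 = 22.
Price P = 188 - 2·44 = 100.
Forge's profit: (100 - 56)·22 = 968.

968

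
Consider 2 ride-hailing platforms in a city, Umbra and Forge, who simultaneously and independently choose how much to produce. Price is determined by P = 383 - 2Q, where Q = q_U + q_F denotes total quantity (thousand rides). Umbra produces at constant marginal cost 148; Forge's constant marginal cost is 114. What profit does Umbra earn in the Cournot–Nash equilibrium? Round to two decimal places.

Umbra's profit: π_U = (383 - 2Q)q_U - (148q_U). Setting ∂π_U/∂q_U = 0: 235 - 4q_U - 2(q_F) = 0.
Forge's profit: π_F = (383 - 2Q)q_F - (114q_F). Setting ∂π_F/∂q_F = 0: 269 - 4q_F - 2(q_U) = 0.
Rearranging gives the reaction functions q_U = (235 - 2q_F)/4 and q_F = (269 - 2q_U)/4.
Substituting one into the other gives q_U = 67/2 and q_F = 101/2.
Price P = 383 - 2·84 = 215.
Umbra's profit: (215 - 148)·(67/2) = 2244.5000.

2244.50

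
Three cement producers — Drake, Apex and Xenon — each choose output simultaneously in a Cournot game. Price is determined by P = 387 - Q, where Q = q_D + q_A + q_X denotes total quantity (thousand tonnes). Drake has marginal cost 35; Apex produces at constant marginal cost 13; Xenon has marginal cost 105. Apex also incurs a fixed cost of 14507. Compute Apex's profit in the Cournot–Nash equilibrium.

Drake's profit: π_D = (387 - Q)q_D - (35q_D). Setting ∂π_D/∂q_D = 0: 352 - 2q_D - (q_A + q_X) = 0.
Apex's profit: π_A = (387 - Q)q_A - (13q_A). Setting ∂π_A/∂q_A = 0: 374 - 2q_A - (q_D + q_X) = 0.
Xenon's profit: π_X = (387 - Q)q_X - (105q_X). Setting ∂π_X/∂q_X = 0: 282 - 2q_X - (q_D + q_A) = 0.
Summing all 3 equations gives 1008 − 4Q = 0, hence Q = 252.
Back-substituting: q_D = (352 − 252) = 100, q_A = (374 − 252) = 122, q_X = (282 − 252) = 30.
Price P = 387 - 252 = 135.
Apex's profit: (135 - 13)·122 - 14507 = 377.

377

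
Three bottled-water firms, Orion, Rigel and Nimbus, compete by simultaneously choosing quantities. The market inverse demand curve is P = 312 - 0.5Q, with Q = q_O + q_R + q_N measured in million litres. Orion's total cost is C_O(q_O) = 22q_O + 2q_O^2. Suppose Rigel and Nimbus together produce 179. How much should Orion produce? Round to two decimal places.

40.10

With rivals' combined output fixed at 179, Orion's profit is π_O = (312 - (1/2)·179 - (1/2)q_O)q_O - (22q_O + 2q_O²) = (445/2 - (1/2)q_O)q_O - (22q_O + 2q_O²).
∂π_O/∂q_O = 401/2 - 5q_O = 0, so q_O = 401/10.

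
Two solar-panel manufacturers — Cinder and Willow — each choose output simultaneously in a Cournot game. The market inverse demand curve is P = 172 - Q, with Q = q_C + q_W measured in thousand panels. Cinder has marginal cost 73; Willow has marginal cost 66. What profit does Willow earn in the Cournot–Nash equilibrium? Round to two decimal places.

1418.78

Cinder's profit: π_C = (172 - Q)q_C - (73q_C). Setting ∂π_C/∂q_C = 0: 99 - 2q_C - (q_W) = 0.
Willow's profit: π_W = (172 - Q)q_W - (66q_W). Setting ∂π_W/∂q_W = 0: 106 - 2q_W - (q_C) = 0.
So q_C = (99 - q_W)/2 and q_W = (106 - q_C)/2.
Substituting one into the other gives q_C = 92/3 and q_W = 113/3.
Price P = 172 - 205/3 = 311/3.
Willow's profit: (311/3 - 66)·(113/3) = 1418.7778.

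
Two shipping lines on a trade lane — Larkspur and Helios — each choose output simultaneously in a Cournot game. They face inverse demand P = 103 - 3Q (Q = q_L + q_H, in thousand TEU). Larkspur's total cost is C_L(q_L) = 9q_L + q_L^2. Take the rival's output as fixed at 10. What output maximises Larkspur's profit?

With the rival's output fixed at 10, Larkspur's profit is π_L = (103 - 3·10 - 3q_L)q_L - (9q_L + q_L²) = (73 - 3q_L)q_L - (9q_L + q_L²).
∂π_L/∂q_L = 64 - 8q_L = 0, so q_L = 8.

8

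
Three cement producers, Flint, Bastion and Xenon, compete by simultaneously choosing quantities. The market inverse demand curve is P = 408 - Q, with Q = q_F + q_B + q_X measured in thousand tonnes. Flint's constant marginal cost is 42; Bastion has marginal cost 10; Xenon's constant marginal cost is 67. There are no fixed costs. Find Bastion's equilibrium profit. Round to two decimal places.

Flint's profit: π_F = (408 - Q)q_F - (42q_F). Setting ∂π_F/∂q_F = 0: 366 - 2q_F - (q_B + q_X) = 0.
Bastion's first-order condition: 398 - 2q_B - (q_F + q_X) = 0.
Xenon's profit: π_X = (408 - Q)q_X - (67q_X). Setting ∂π_X/∂q_X = 0: 341 - 2q_X - (q_F + q_B) = 0.
Adding the 3 conditions: 1105 − 2Q − 2Q = 0, i.e. Q = 1105/4.
Back-substituting: q_F = (366 − 1105/4) = 359/4, q_B = (398 − 1105/4) = 487/4, q_X = (341 − 1105/4) = 259/4.
Price P = 408 - 1105/4 = 527/4.
Bastion's profit: (527/4 - 10)·(487/4) = 14823.0625.

14823.06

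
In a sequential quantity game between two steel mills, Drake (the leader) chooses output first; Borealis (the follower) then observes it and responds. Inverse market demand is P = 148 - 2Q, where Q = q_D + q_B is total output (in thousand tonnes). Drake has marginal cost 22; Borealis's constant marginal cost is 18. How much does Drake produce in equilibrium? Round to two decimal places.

30.50

Solve by backward induction. Given q_D, the follower Borealis maximises π_B = (148 - 2q_D - 2q_B)q_B - 18q_B.
∂π_B/∂q_B = 130 - 2q_D - 4q_B = 0 gives the reaction function q_B = (130 - 2q_D)/4.
Drake substitutes q_B(q_D) into its own profit: π_D = q_D(148 - 2q_D - (130 - 2q_D)/2) - 22q_D = (83 - q_D)q_D - 22q_D.
Leader FOC: 61 - 2q_D = 0, so q_D = 61/2.
Then q_B = (130 - 2·(61/2))/4 = 69/4.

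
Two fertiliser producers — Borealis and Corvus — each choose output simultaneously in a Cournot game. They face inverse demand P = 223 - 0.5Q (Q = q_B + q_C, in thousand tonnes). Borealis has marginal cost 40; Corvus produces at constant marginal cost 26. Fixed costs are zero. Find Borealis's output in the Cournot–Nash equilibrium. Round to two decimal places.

Borealis's profit: π_B = (223 - 0.5Q)q_B - (40q_B). Setting ∂π_B/∂q_B = 0: 183 - q_B - (1/2)(q_C) = 0.
Corvus's first-order condition: 197 - q_C - (1/2)(q_B) = 0.
Best responses: q_B = (183 - (1/2)q_C), q_C = (197 - (1/2)q_B).
Substituting one into the other gives q_B = 338/3 and q_C = 422/3.

112.67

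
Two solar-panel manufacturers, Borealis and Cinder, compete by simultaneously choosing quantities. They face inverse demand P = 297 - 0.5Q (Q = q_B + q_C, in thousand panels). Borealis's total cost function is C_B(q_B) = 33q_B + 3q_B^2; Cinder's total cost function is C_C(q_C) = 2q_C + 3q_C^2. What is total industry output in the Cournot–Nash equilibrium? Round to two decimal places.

Borealis's profit: π_B = (297 - 0.5Q)q_B - (33q_B + 3q_B²). Setting ∂π_B/∂q_B = 0: 264 - 7q_B - (1/2)(q_C) = 0.
Cinder's profit: π_C = (297 - 0.5Q)q_C - (2q_C + 3q_C²). Setting ∂π_C/∂q_C = 0: 295 - 7q_C - (1/2)(q_B) = 0.
Rearranging gives the reaction functions q_B = (264 - (1/2)q_C)/7 and q_C = (295 - (1/2)q_B)/7.
Substituting one into the other gives q_B = 34.8821 and q_C = 39.6513.
Total output Q = 34.8821 + 39.6513 = 1118/15.

74.53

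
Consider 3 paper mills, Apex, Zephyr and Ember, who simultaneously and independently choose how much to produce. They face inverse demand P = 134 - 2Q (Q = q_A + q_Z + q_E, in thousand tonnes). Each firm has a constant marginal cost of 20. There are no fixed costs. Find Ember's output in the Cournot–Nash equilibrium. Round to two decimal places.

Each firm earns π_i = (134 - 2Q)q_i - 20q_i.
First-order condition (treating rivals' output as given): 114 - 4q_i - 2·Σ_{j≠i} q_j = 0.
With identical firms every q_j equals q_i, so Σ_{j≠i} q_j = 2q_i and 114 = 8q_i, giving q_i = 57/4.

14.25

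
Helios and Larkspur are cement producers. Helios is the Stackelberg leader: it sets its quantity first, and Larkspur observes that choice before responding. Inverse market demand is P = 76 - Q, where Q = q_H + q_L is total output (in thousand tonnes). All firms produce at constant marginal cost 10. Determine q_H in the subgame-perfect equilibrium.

The follower Larkspur best-responds to any q_H: π_L = (76 - Q)q_L - 10q_L.
∂π_L/∂q_L = 66 - q_H - 2q_L = 0 gives the reaction function q_L = (66 - q_H)/2.
Helios substitutes q_L(q_H) into its own profit: π_H = q_H(76 - q_H - (66 - q_H)/2) - 10q_H = (43 - (1/2)q_H)q_H - 10q_H.
The leader's first-order condition 33 - q_H = 0 yields q_H = 33.
Then q_L = (66 - 33)/2 = 33/2.

33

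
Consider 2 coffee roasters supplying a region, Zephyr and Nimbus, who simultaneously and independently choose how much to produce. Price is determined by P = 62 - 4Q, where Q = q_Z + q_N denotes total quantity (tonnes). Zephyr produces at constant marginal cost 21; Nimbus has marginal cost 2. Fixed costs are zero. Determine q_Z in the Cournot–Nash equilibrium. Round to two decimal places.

1.83

Zephyr's profit: π_Z = (62 - 4Q)q_Z - (21q_Z). Setting ∂π_Z/∂q_Z = 0: 41 - 8q_Z - 4(q_N) = 0.
Nimbus's first-order condition: 60 - 8q_N - 4(q_Z) = 0.
So q_Z = (41 - 4q_N)/8 and q_N = (60 - 4q_Z)/8.
Substituting one into the other gives q_Z = 11/6 and q_N = 79/12.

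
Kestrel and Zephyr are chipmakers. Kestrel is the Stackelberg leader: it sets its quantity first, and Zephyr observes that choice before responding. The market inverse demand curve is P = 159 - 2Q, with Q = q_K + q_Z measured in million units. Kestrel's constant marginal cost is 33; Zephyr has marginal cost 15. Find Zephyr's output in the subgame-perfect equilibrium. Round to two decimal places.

The follower Zephyr best-responds to any q_K: π_Z = (159 - 2Q)q_Z - 15q_Z.
Setting the follower's marginal profit to zero, 144 - 2q_K - 4q_Z = 0, i.e. q_Z = (144 - 2q_K)/4.
The leader anticipates this reaction. Substituting into P = 159 - 2Q gives P = 87 - q_K, so π_K = (87 - q_K)q_K - 33q_K.
The leader's first-order condition 54 - 2q_K = 0 yields q_K = 27.
Then q_Z = (144 - 2·27)/4 = 45/2.

22.50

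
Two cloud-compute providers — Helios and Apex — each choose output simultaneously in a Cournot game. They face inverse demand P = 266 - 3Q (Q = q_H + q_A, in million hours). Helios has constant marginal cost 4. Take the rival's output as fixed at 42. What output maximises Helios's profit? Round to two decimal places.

With the rival's output fixed at 42, Helios's profit is π_H = (266 - 3·42 - 3q_H)q_H - (4q_H) = (140 - 3q_H)q_H - (4q_H).
∂π_H/∂q_H = 136 - 6q_H = 0, so q_H = 68/3.

22.67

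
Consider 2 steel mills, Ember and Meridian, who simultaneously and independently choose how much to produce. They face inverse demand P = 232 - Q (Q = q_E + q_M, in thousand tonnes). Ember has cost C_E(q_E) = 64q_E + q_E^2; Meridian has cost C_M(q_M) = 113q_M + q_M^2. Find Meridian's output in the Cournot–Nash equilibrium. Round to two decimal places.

20.53

Ember's profit: π_E = (232 - Q)q_E - (64q_E + q_E²). Setting ∂π_E/∂q_E = 0: 168 - 4q_E - (q_M) = 0.
Meridian's first-order condition: 119 - 4q_M - (q_E) = 0.
So q_E = (168 - q_M)/4 and q_M = (119 - q_E)/4.
Substituting one into the other gives q_E = 553/15 and q_M = 308/15.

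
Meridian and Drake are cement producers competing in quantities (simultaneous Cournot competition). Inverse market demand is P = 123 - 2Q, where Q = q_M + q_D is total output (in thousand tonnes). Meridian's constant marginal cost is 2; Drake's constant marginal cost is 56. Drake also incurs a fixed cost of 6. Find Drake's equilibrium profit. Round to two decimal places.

3.39

Meridian's profit: π_M = (123 - 2Q)q_M - (2q_M). Setting ∂π_M/∂q_M = 0: 121 - 4q_M - 2(q_D) = 0.
Drake's first-order condition: 67 - 4q_D - 2(q_M) = 0.
Best responses: q_M = (121 - 2q_D)/4, q_D = (67 - 2q_M)/4.
Solving the pair: q_M = 175/6, q_D = 13/6.
Price P = 123 - 2·(94/3) = 181/3.
Drake's profit: (181/3 - 56)·(13/6) - 6 = 61/18.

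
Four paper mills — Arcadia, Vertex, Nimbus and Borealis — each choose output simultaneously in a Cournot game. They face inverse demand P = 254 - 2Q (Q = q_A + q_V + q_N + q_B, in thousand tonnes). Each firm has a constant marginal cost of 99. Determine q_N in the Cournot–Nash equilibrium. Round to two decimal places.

15.50

A representative firm's profit is π_i = q_i(254 - 2Q) - 99q_i.
Setting ∂π_i/∂q_i = 0 with rivals' quantities fixed: 155 - 4q_i - 2·Σ_{j≠i} q_j = 0.
By symmetry each firm produces the same amount; substituting Σ_{j≠i} q_j = 3q_i yields q_i = 155/10 = 31/2.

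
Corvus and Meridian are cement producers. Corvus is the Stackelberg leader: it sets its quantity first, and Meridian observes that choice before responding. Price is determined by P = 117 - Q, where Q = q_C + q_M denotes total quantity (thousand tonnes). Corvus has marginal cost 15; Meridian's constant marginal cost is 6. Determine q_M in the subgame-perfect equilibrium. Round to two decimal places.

Solve by backward induction. Given q_C, the follower Meridian maximises π_M = (117 - q_C - q_M)q_M - 6q_M.
Follower FOC: 111 - q_C - 2q_M = 0, so q_M(q_C) = (111 - q_C)/2.
The leader anticipates this reaction. Substituting into P = 117 - Q gives P = 123/2 - (1/2)q_C, so π_C = (123/2 - (1/2)q_C)q_C - 15q_C.
The leader's first-order condition 93/2 - q_C = 0 yields q_C = 93/2.
Then q_M = (111 - 93/2)/2 = 129/4.

32.25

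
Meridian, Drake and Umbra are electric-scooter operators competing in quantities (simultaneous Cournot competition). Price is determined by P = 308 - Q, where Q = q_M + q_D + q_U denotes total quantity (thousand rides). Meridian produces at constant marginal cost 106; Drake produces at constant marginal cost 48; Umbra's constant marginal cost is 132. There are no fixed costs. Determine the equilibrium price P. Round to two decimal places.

Meridian's profit: π_M = (308 - Q)q_M - (106q_M). Setting ∂π_M/∂q_M = 0: 202 - 2q_M - (q_D + q_U) = 0.
Drake's profit: π_D = (308 - Q)q_D - (48q_D). Setting ∂π_D/∂q_D = 0: 260 - 2q_D - (q_M + q_U) = 0.
Umbra's first-order condition: 176 - 2q_U - (q_M + q_D) = 0.
Adding the 3 first-order conditions: 638 − 4Q = 0, so Q = 319/2.
Back-substituting: q_M = (202 − 319/2) = 85/2, q_D = (260 − 319/2) = 201/2, q_U = (176 − 319/2) = 33/2.
Total output Q = 319/2, so price P = 308 - 319/2 = 297/2.

148.50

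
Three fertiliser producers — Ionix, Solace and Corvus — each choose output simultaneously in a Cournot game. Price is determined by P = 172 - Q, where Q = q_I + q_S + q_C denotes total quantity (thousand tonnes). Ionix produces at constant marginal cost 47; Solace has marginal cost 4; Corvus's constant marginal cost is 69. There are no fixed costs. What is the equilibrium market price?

73

Ionix's profit: π_I = (172 - Q)q_I - (47q_I). Setting ∂π_I/∂q_I = 0: 125 - 2q_I - (q_S + q_C) = 0.
Solace's first-order condition: 168 - 2q_S - (q_I + q_C) = 0.
Corvus's profit: π_C = (172 - Q)q_C - (69q_C). Setting ∂π_C/∂q_C = 0: 103 - 2q_C - (q_I + q_S) = 0.
Adding the 3 conditions: 396 − 2Q − 2Q = 0, i.e. Q = 99.
Back-substituting: q_I = (125 − 99) = 26, q_S = (168 − 99) = 69, q_C = (103 − 99) = 4.
Total output Q = 99, so price P = 172 - 99 = 73.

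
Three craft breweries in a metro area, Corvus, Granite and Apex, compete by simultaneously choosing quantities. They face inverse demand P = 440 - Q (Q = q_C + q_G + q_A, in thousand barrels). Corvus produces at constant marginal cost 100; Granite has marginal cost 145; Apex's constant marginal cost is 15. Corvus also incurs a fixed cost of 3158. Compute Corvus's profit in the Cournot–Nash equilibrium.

Corvus's profit: π_C = (440 - Q)q_C - (100q_C). Setting ∂π_C/∂q_C = 0: 340 - 2q_C - (q_G + q_A) = 0.
Granite's profit: π_G = (440 - Q)q_G - (145q_G). Setting ∂π_G/∂q_G = 0: 295 - 2q_G - (q_C + q_A) = 0.
Apex's profit: π_A = (440 - Q)q_A - (15q_A). Setting ∂π_A/∂q_A = 0: 425 - 2q_A - (q_C + q_G) = 0.
Adding the 3 conditions: 1060 − 2Q − 2Q = 0, i.e. Q = 265.
Back-substituting: q_C = (340 − 265) = 75, q_G = (295 − 265) = 30, q_A = (425 − 265) = 160.
Price P = 440 - 265 = 175.
Corvus's profit: (175 - 100)·75 - 3158 = 2467.

2467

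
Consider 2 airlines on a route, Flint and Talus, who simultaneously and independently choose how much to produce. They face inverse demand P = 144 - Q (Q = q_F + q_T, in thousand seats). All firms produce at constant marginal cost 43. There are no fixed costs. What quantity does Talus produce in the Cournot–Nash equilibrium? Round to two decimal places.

A representative firm's profit is π_i = q_i(144 - Q) - 43q_i.
First-order condition (treating rivals' output as given): 101 - 2q_i - q_j = 0.
By symmetry each firm produces the same amount; substituting q_j = q_i yields q_i = 101/3.

33.67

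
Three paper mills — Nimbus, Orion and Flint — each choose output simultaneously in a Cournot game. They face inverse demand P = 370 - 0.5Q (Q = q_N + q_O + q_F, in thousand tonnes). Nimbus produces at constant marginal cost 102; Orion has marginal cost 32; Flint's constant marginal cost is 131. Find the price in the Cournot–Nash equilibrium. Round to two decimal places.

158.75

Nimbus's profit: π_N = (370 - 0.5Q)q_N - (102q_N). Setting ∂π_N/∂q_N = 0: 268 - q_N - (1/2)(q_O + q_F) = 0.
Orion's profit: π_O = (370 - 0.5Q)q_O - (32q_O). Setting ∂π_O/∂q_O = 0: 338 - q_O - (1/2)(q_N + q_F) = 0.
Flint's first-order condition: 239 - q_F - (1/2)(q_N + q_O) = 0.
Adding the 3 conditions: 845 − Q − Q = 0, i.e. Q = 845/2.
Back-substituting: q_N = (268 − 845/4)/(1/2) = 227/2, q_O = (338 − 845/4)/(1/2) = 507/2, q_F = (239 − 845/4)/(1/2) = 111/2.
Total output Q = 845/2, so price P = 370 - (1/2)·(845/2) = 635/4.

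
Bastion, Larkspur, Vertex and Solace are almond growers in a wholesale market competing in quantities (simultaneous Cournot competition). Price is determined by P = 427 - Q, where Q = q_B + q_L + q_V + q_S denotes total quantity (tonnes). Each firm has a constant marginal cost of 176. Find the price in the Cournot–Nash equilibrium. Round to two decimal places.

Each firm earns π_i = (427 - Q)q_i - 176q_i.
First-order condition (treating rivals' output as given): 251 - 2q_i - Σ_{j≠i} q_j = 0.
With identical firms every q_j equals q_i, so Σ_{j≠i} q_j = 3q_i and 251 = 5q_i, giving q_i = 251/5.
Total output Q = 1004/5, so price P = 427 - 1004/5 = 1131/5.

226.20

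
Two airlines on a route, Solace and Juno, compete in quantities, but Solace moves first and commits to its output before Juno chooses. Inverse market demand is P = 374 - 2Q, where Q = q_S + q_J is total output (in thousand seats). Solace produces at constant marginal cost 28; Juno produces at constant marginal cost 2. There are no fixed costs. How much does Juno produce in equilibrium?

Solve by backward induction. Given q_S, the follower Juno maximises π_J = (374 - 2q_S - 2q_J)q_J - 2q_J.
Setting the follower's marginal profit to zero, 372 - 2q_S - 4q_J = 0, i.e. q_J = (372 - 2q_S)/4.
Solace substitutes q_J(q_S) into its own profit: π_S = q_S(374 - 2q_S - (372 - 2q_S)/2) - 28q_S = (188 - q_S)q_S - 28q_S.
Leader FOC: 160 - 2q_S = 0, so q_S = 80.
Then q_J = (372 - 2·80)/4 = 53.

53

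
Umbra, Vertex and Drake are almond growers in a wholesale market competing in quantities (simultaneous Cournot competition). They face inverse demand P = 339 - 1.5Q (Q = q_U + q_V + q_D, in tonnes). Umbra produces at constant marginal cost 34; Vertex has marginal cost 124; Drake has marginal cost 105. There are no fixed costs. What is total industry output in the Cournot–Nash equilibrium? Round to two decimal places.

125.67

Umbra's profit: π_U = (339 - 1.5Q)q_U - (34q_U). Setting ∂π_U/∂q_U = 0: 305 - 3q_U - (3/2)(q_V + q_D) = 0.
Vertex's first-order condition: 215 - 3q_V - (3/2)(q_U + q_D) = 0.
Drake's profit: π_D = (339 - 1.5Q)q_D - (105q_D). Setting ∂π_D/∂q_D = 0: 234 - 3q_D - (3/2)(q_U + q_V) = 0.
Adding the 3 conditions: 754 − 3Q − 3Q = 0, i.e. Q = 377/3.
Back-substituting: q_U = (305 − 377/2)/(3/2) = 233/3, q_V = (215 − 377/2)/(3/2) = 53/3, q_D = (234 − 377/2)/(3/2) = 91/3.
Total output Q = 233/3 + 53/3 + 91/3 = 377/3.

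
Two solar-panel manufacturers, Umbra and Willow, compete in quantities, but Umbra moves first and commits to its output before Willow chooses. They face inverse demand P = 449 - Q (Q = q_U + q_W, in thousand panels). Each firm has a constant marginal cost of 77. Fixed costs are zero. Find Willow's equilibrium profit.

8649

The follower Willow best-responds to any q_U: π_W = (449 - Q)q_W - 77q_W.
∂π_W/∂q_W = 372 - q_U - 2q_W = 0 gives the reaction function q_W = (372 - q_U)/2.
The leader anticipates this reaction. Substituting into P = 449 - Q gives P = 263 - (1/2)q_U, so π_U = (263 - (1/2)q_U)q_U - 77q_U.
The leader's first-order condition 186 - q_U = 0 yields q_U = 186.
Then q_W = (372 - 186)/2 = 93.
Price P = 449 - 279 = 170.
Willow's profit: (170 - 77)·93 = 8649.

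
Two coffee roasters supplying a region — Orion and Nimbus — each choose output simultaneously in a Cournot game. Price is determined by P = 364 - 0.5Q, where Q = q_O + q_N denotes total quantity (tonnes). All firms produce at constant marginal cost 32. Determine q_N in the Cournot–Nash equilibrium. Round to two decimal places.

221.33

Each firm earns π_i = (364 - 0.5Q)q_i - 32q_i.
Setting ∂π_i/∂q_i = 0 with rivals' quantities fixed: 332 - q_i - (1/2)q_j = 0.
By symmetry each firm produces the same amount; substituting q_j = q_i yields q_i = 332/(3/2) = 664/3.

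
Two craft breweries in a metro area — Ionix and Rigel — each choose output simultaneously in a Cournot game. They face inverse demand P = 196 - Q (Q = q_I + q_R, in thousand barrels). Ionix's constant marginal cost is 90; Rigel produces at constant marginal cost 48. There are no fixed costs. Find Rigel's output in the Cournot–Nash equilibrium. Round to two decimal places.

Ionix's profit: π_I = (196 - Q)q_I - (90q_I). Setting ∂π_I/∂q_I = 0: 106 - 2q_I - (q_R) = 0.
Rigel's profit: π_R = (196 - Q)q_R - (48q_R). Setting ∂π_R/∂q_R = 0: 148 - 2q_R - (q_I) = 0.
Rearranging gives the reaction functions q_I = (106 - q_R)/2 and q_R = (148 - q_I)/2.
Solving the pair: q_I = 64/3, q_R = 190/3.

63.33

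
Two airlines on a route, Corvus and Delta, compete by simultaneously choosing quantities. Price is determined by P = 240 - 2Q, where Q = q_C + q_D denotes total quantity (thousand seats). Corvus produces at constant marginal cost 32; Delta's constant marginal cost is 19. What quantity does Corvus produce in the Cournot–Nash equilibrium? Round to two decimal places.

Corvus's profit: π_C = (240 - 2Q)q_C - (32q_C). Setting ∂π_C/∂q_C = 0: 208 - 4q_C - 2(q_D) = 0.
Delta's first-order condition: 221 - 4q_D - 2(q_C) = 0.
So q_C = (208 - 2q_D)/4 and q_D = (221 - 2q_C)/4.
Substituting one into the other gives q_C = 65/2 and q_D = 39.

32.50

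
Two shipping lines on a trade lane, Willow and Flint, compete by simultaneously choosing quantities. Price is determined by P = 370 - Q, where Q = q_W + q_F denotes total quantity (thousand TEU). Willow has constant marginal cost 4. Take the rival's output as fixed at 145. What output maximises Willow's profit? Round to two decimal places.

With the rival's output fixed at 145, Willow's profit is π_W = (370 - 145 - q_W)q_W - (4q_W) = (225 - q_W)q_W - (4q_W).
∂π_W/∂q_W = 221 - 2q_W = 0, so q_W = 221/2.

110.50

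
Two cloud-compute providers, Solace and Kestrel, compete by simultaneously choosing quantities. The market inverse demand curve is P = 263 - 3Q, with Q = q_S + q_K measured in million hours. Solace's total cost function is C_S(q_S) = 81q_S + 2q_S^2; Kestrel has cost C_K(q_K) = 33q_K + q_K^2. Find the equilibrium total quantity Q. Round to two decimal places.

Solace's profit: π_S = (263 - 3Q)q_S - (81q_S + 2q_S²). Setting ∂π_S/∂q_S = 0: 182 - 10q_S - 3(q_K) = 0.
Kestrel's profit: π_K = (263 - 3Q)q_K - (33q_K + q_K²). Setting ∂π_K/∂q_K = 0: 230 - 8q_K - 3(q_S) = 0.
Rearranging gives the reaction functions q_S = (182 - 3q_K)/10 and q_K = (230 - 3q_S)/8.
Substituting one into the other gives q_S = 766/71 and q_K = 1754/71.
Total output Q = 766/71 + 1754/71 = 35.4930.

35.49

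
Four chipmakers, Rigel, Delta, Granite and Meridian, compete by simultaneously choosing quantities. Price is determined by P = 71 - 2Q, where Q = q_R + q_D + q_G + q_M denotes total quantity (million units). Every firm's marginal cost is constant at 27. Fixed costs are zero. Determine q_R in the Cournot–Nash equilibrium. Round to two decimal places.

Each firm earns π_i = (71 - 2Q)q_i - 27q_i.
Setting ∂π_i/∂q_i = 0 with rivals' quantities fixed: 44 - 4q_i - 2·Σ_{j≠i} q_j = 0.
By symmetry each firm produces the same amount; substituting Σ_{j≠i} q_j = 3q_i yields q_i = 44/10 = 22/5.

4.40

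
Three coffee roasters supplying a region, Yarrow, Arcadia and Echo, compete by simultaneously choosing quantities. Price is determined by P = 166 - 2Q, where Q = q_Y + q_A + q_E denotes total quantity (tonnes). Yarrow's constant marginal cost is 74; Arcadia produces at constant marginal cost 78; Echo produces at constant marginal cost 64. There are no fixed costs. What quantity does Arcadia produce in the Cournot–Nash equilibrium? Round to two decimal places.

Yarrow's profit: π_Y = (166 - 2Q)q_Y - (74q_Y). Setting ∂π_Y/∂q_Y = 0: 92 - 4q_Y - 2(q_A + q_E) = 0.
Arcadia's first-order condition: 88 - 4q_A - 2(q_Y + q_E) = 0.
Echo's profit: π_E = (166 - 2Q)q_E - (64q_E). Setting ∂π_E/∂q_E = 0: 102 - 4q_E - 2(q_Y + q_A) = 0.
Adding the 3 conditions: 282 − 4Q − 4Q = 0, i.e. Q = 141/4.
Back-substituting: q_Y = (92 − 141/2)/2 = 43/4, q_A = (88 − 141/2)/2 = 35/4, q_E = (102 − 141/2)/2 = 63/4.

8.75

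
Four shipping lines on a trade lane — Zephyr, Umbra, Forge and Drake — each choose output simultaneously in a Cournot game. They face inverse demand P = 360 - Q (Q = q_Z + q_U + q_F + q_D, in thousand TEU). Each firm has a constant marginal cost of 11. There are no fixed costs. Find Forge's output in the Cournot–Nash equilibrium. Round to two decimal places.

Each firm earns π_i = (360 - Q)q_i - 11q_i.
First-order condition (treating rivals' output as given): 349 - 2q_i - Σ_{j≠i} q_j = 0.
By symmetry each firm produces the same amount; substituting Σ_{j≠i} q_j = 3q_i yields q_i = 349/5.

69.80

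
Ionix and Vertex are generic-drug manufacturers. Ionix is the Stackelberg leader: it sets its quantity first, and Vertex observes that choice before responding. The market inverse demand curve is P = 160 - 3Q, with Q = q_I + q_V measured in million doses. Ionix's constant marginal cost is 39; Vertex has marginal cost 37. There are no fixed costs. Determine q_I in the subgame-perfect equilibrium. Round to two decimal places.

Solve by backward induction. Given q_I, the follower Vertex maximises π_V = (160 - 3q_I - 3q_V)q_V - 37q_V.
Follower FOC: 123 - 3q_I - 6q_V = 0, so q_V(q_I) = (123 - 3q_I)/6.
The leader anticipates this reaction. Substituting into P = 160 - 3Q gives P = 197/2 - (3/2)q_I, so π_I = (197/2 - (3/2)q_I)q_I - 39q_I.
The leader's first-order condition 119/2 - 3q_I = 0 yields q_I = 119/6.
Then q_V = (123 - 3·(119/6))/6 = 127/12.

19.83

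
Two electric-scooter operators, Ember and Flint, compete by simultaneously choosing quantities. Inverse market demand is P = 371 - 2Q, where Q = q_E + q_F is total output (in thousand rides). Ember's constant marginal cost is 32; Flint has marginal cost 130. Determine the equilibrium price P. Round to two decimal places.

177.67

Ember's profit: π_E = (371 - 2Q)q_E - (32q_E). Setting ∂π_E/∂q_E = 0: 339 - 4q_E - 2(q_F) = 0.
Flint's profit: π_F = (371 - 2Q)q_F - (130q_F). Setting ∂π_F/∂q_F = 0: 241 - 4q_F - 2(q_E) = 0.
Best responses: q_E = (339 - 2q_F)/4, q_F = (241 - 2q_E)/4.
Solving the pair: q_E = 437/6, q_F = 143/6.
Total output Q = 290/3, so price P = 371 - 2·(290/3) = 533/3.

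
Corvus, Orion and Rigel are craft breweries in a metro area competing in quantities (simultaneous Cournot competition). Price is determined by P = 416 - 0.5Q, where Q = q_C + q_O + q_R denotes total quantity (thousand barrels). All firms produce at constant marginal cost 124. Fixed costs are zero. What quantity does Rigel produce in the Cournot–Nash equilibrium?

A representative firm's profit is π_i = q_i(416 - 0.5Q) - 124q_i.
First-order condition (treating rivals' output as given): 292 - q_i - (1/2)·Σ_{j≠i} q_j = 0.
By symmetry each firm produces the same amount; substituting Σ_{j≠i} q_j = 2q_i yields q_i = 292/2 = 146.

146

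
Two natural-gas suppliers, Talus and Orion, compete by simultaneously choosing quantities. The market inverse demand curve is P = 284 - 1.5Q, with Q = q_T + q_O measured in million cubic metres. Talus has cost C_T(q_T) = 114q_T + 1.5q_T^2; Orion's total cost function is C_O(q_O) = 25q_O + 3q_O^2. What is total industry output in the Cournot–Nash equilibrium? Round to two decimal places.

47.16

Talus's profit: π_T = (284 - 1.5Q)q_T - (114q_T + (3/2)q_T²). Setting ∂π_T/∂q_T = 0: 170 - 6q_T - (3/2)(q_O) = 0.
Orion's profit: π_O = (284 - 1.5Q)q_O - (25q_O + 3q_O²). Setting ∂π_O/∂q_O = 0: 259 - 9q_O - (3/2)(q_T) = 0.
Best responses: q_T = (170 - (3/2)q_O)/6, q_O = (259 - (3/2)q_T)/9.
Substituting one into the other gives q_T = 1522/69 and q_O = 1732/69.
Total output Q = 1522/69 + 1732/69 = 47.1594.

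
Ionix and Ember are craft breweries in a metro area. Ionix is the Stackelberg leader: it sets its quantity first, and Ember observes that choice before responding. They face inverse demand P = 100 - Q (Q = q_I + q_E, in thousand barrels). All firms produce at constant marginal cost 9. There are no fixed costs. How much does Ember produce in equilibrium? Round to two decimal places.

Solve by backward induction. Given q_I, the follower Ember maximises π_E = (100 - q_I - q_E)q_E - 9q_E.
Follower FOC: 91 - q_I - 2q_E = 0, so q_E(q_I) = (91 - q_I)/2.
Ionix substitutes q_E(q_I) into its own profit: π_I = q_I(100 - q_I - (91 - q_I)/2) - 9q_I = (109/2 - (1/2)q_I)q_I - 9q_I.
The leader's first-order condition 91/2 - q_I = 0 yields q_I = 91/2.
Then q_E = (91 - 91/2)/2 = 91/4.

22.75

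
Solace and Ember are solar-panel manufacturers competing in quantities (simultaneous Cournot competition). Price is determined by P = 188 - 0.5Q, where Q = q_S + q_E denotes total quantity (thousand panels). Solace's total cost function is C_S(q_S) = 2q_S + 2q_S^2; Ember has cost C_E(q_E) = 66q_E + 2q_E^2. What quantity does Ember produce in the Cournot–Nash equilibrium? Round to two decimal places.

Solace's profit: π_S = (188 - 0.5Q)q_S - (2q_S + 2q_S²). Setting ∂π_S/∂q_S = 0: 186 - 5q_S - (1/2)(q_E) = 0.
Ember's first-order condition: 122 - 5q_E - (1/2)(q_S) = 0.
So q_S = (186 - (1/2)q_E)/5 and q_E = (122 - (1/2)q_S)/5.
Solving the pair: q_S = 316/9, q_E = 188/9.

20.89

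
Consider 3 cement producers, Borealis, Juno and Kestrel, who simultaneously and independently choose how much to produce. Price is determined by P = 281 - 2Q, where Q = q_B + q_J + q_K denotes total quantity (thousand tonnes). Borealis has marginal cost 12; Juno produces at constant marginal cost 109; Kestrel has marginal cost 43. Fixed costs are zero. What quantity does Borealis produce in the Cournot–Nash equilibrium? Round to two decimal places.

Borealis's profit: π_B = (281 - 2Q)q_B - (12q_B). Setting ∂π_B/∂q_B = 0: 269 - 4q_B - 2(q_J + q_K) = 0.
Juno's profit: π_J = (281 - 2Q)q_J - (109q_J). Setting ∂π_J/∂q_J = 0: 172 - 4q_J - 2(q_B + q_K) = 0.
Kestrel's first-order condition: 238 - 4q_K - 2(q_B + q_J) = 0.
Adding the 3 first-order conditions: 679 − 8Q = 0, so Q = 679/8.
Back-substituting: q_B = (269 − 679/4)/2 = 397/8, q_J = (172 − 679/4)/2 = 9/8, q_K = (238 − 679/4)/2 = 273/8.

49.63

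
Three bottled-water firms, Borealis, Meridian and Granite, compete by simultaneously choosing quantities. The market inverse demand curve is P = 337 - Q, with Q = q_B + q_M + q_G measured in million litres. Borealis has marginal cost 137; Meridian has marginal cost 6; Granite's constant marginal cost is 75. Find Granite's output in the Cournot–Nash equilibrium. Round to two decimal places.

63.75

Borealis's profit: π_B = (337 - Q)q_B - (137q_B). Setting ∂π_B/∂q_B = 0: 200 - 2q_B - (q_M + q_G) = 0.
Meridian's first-order condition: 331 - 2q_M - (q_B + q_G) = 0.
Granite's profit: π_G = (337 - Q)q_G - (75q_G). Setting ∂π_G/∂q_G = 0: 262 - 2q_G - (q_B + q_M) = 0.
Adding the 3 first-order conditions: 793 − 4Q = 0, so Q = 793/4.
Back-substituting: q_B = (200 − 793/4) = 7/4, q_M = (331 − 793/4) = 531/4, q_G = (262 − 793/4) = 255/4.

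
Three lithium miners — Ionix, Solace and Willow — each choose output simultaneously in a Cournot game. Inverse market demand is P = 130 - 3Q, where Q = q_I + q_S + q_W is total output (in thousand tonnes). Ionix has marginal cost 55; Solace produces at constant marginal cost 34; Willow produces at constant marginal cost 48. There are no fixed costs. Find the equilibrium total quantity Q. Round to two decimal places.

Ionix's profit: π_I = (130 - 3Q)q_I - (55q_I). Setting ∂π_I/∂q_I = 0: 75 - 6q_I - 3(q_S + q_W) = 0.
Solace's profit: π_S = (130 - 3Q)q_S - (34q_S). Setting ∂π_S/∂q_S = 0: 96 - 6q_S - 3(q_I + q_W) = 0.
Willow's profit: π_W = (130 - 3Q)q_W - (48q_W). Setting ∂π_W/∂q_W = 0: 82 - 6q_W - 3(q_I + q_S) = 0.
Adding the 3 conditions: 253 − 6Q − 6Q = 0, i.e. Q = 253/12.
Back-substituting: q_I = (75 − 253/4)/3 = 47/12, q_S = (96 − 253/4)/3 = 131/12, q_W = (82 − 253/4)/3 = 25/4.
Total output Q = 47/12 + 131/12 + 25/4 = 253/12.

21.08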